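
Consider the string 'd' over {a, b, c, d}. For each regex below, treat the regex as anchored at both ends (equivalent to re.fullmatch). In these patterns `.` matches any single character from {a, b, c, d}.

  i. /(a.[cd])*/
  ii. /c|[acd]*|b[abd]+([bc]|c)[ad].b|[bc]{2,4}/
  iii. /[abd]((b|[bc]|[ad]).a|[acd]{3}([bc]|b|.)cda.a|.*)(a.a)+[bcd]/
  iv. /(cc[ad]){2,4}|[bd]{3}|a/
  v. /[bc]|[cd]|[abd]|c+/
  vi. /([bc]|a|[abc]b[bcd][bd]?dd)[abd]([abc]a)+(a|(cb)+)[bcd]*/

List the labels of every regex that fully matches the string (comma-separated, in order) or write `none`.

i → no match
ii → match
iii → no match
iv → no match
v → match
vi → no match

ii, v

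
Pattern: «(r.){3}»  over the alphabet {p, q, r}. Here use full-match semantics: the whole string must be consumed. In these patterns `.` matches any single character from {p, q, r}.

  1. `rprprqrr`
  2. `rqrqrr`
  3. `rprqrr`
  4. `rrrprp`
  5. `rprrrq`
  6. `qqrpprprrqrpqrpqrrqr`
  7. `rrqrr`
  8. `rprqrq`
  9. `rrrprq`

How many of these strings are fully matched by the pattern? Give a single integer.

1 → no match
2 → match
3 → match
4 → match
5 → match
6 → no match — must start with `r`
7 → no match
8 → match
9 → match
Total matched: 6

6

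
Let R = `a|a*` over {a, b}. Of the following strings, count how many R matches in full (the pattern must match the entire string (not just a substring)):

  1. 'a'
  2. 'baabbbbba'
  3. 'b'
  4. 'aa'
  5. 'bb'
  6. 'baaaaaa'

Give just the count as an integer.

1. 'a' → match
2. 'baabbbbba' → no match
3. 'b' → no match
4. 'aa' → match
5. 'bb' → no match
6. 'baaaaaa' → no match
Total matched: 2

2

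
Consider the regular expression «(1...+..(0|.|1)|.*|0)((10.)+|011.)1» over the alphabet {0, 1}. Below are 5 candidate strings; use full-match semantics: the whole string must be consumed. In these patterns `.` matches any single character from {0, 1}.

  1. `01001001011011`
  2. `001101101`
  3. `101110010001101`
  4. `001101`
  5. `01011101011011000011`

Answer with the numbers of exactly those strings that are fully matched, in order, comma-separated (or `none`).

1 → match
2 → match
3 → match
4 → match
5 → no match

1, 2, 3, 4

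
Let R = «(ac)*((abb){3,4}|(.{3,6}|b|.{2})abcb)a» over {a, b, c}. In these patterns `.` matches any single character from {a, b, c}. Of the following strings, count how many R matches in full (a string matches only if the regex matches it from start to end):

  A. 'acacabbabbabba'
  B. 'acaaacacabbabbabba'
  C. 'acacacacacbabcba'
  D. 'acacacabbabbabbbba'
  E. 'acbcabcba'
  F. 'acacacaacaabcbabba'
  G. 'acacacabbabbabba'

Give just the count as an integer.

A → match
B → no match
C → match
D → no match
E → match
F → no match
G → match
Total matched: 4

4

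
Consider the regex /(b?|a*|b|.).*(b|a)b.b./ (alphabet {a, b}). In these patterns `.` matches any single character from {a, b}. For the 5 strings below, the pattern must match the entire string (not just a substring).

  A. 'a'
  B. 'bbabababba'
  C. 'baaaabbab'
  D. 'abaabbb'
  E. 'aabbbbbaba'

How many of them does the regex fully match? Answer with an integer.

1

A → no match
B → no match
C → no match
D → no match
E → match
Total matched: 1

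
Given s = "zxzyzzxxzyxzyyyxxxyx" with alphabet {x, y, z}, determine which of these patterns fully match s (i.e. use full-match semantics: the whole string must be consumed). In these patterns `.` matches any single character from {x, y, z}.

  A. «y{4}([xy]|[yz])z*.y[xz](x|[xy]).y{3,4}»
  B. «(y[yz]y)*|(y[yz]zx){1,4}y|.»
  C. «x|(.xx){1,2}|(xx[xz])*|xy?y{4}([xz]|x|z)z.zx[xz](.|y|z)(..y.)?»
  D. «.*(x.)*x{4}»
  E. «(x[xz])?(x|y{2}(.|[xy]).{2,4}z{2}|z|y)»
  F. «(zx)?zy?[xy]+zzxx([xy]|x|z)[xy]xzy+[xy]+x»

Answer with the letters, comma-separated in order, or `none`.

F

A → no match — must start with "y"
B → no match
C → no match
D → no match
E → no match
F → match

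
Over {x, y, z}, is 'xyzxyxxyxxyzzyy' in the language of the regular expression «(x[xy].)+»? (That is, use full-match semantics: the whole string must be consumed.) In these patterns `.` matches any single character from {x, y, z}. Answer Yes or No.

No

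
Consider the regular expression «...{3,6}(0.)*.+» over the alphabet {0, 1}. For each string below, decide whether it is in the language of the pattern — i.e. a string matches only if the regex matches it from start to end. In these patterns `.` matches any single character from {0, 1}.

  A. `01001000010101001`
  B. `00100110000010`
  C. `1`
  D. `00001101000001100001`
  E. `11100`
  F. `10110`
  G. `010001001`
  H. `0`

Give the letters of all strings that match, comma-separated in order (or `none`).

A → match
B → match
C → no match
D → match
E → no match
F → no match
G → match
H → no match

A, B, D, G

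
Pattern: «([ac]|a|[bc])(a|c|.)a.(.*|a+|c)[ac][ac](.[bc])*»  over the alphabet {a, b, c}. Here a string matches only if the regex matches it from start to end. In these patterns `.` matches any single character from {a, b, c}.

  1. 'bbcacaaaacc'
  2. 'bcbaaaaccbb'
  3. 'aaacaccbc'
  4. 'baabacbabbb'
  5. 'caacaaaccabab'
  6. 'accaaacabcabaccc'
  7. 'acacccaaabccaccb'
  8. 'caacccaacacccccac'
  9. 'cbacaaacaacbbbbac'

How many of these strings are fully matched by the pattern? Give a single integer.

5

1. 'bbcacaaaacc' → no match
2. 'bcbaaaaccbb' → no match
3. 'aaacaccbc' → match
4. 'baabacbabbb' → no match
5 → match
6 → no match
7 → match
8 → match
9 → match
Total matched: 5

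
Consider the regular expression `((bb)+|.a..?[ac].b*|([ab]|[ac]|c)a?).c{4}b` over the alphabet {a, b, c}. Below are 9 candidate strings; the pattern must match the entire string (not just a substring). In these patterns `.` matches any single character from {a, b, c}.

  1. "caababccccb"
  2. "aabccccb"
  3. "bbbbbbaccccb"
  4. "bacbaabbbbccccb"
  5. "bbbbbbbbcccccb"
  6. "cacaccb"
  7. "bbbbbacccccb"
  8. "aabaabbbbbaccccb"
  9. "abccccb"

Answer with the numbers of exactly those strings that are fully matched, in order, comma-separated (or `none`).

1 → no match
2 → match
3 → match
4 → match
5 → match
6 → no match
7 → no match
8 → match
9 → match

2, 3, 4, 5, 8, 9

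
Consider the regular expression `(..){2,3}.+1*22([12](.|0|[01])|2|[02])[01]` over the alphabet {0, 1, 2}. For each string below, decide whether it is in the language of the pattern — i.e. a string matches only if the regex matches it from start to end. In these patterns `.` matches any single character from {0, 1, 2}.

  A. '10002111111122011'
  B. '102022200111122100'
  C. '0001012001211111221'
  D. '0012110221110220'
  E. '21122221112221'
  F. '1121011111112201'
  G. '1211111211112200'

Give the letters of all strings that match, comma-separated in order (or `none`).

A → no match
B → match
C → no match
D → no match
E → match
F → match
G → match

B, E, F, G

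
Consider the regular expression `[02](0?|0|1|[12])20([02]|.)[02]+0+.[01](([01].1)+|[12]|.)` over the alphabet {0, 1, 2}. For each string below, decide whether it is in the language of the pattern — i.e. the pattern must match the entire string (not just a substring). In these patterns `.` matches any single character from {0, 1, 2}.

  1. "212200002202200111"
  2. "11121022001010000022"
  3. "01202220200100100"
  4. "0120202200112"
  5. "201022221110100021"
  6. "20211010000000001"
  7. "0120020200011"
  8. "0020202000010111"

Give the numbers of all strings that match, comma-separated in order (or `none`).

1 → no match
2 → no match
3 → no match
4 → match
5 → no match
6 → no match
7 → match
8 → match

4, 7, 8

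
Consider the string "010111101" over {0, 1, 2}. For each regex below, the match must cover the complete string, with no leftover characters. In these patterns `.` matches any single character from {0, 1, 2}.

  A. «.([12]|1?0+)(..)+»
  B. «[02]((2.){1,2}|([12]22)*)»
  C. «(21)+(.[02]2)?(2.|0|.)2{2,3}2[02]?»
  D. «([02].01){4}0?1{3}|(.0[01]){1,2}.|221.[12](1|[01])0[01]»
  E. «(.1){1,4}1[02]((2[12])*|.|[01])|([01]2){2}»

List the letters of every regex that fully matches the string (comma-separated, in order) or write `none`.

A, E

A → match
B → no match
C → no match — must start with "21"
D → no match
E → match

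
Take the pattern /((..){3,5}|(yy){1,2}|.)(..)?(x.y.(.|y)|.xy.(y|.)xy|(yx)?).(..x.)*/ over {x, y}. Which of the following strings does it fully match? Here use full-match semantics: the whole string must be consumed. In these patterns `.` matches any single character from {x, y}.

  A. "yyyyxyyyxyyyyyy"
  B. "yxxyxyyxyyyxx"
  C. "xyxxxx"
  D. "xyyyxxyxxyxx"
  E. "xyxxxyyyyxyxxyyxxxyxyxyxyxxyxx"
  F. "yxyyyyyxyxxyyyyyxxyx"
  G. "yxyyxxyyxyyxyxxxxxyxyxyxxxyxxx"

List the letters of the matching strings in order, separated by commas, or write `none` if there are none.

B, C

A → no match
B → match
C → match
D → no match
E → no match
F → no match
G → no match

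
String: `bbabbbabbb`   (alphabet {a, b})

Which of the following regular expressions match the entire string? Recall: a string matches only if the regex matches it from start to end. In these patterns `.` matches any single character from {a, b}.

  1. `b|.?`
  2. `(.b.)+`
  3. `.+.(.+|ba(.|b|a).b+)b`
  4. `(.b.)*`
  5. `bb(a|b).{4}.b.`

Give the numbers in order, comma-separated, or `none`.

1 → no match
2 → no match
3 → match
4 → no match
5 → match

3, 5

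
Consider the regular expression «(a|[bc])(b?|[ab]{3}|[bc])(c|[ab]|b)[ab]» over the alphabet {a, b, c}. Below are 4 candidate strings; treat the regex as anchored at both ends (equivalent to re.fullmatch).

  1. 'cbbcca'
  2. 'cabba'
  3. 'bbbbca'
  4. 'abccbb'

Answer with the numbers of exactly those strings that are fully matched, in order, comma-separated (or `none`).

1 → no match
2 → no match
3 → match
4 → no match

3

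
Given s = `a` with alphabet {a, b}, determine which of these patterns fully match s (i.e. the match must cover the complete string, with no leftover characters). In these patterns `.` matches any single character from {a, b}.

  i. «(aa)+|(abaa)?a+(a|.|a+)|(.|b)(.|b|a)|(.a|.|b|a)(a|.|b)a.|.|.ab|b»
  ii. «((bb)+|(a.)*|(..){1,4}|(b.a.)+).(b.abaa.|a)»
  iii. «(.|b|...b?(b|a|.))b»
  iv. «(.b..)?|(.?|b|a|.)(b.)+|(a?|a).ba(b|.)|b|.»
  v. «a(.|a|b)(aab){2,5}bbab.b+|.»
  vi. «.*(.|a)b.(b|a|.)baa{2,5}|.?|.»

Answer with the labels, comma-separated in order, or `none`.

i, iv, v, vi

i → match
ii → no match
iii → no match — must end with `b`
iv → match
v → match
vi → match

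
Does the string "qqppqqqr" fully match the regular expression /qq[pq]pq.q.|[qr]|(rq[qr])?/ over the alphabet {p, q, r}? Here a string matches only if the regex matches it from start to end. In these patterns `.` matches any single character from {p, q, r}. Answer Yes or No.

Yes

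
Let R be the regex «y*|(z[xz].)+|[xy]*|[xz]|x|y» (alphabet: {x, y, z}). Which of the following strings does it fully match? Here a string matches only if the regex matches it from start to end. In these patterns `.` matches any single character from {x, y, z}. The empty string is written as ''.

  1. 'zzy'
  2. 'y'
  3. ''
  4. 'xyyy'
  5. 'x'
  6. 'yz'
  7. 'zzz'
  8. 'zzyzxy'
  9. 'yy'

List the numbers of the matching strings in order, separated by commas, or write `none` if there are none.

1. 'zzy' → match
2. 'y' → match
3. '' → match
4. 'xyyy' → match
5. 'x' → match
6. 'yz' → no match
7. 'zzz' → match
8. 'zzyzxy' → match
9. 'yy' → match

1, 2, 3, 4, 5, 7, 8, 9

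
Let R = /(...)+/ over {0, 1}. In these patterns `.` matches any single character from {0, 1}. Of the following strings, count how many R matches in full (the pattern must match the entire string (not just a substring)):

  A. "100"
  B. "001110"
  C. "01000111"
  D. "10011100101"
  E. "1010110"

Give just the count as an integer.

A. "100" → match
B. "001110" → match
C. "01000111" → no match
D. "10011100101" → no match
E. "1010110" → no match
Total matched: 2

2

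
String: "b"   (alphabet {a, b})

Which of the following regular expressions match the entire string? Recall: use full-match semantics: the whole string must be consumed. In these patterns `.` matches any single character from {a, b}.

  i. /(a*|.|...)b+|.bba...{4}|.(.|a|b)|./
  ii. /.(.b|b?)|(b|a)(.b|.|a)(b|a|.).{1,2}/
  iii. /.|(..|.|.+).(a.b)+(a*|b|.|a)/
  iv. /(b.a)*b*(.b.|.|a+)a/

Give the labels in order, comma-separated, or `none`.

i, ii, iii

i → match
ii → match
iii → match
iv → no match — must end with "a"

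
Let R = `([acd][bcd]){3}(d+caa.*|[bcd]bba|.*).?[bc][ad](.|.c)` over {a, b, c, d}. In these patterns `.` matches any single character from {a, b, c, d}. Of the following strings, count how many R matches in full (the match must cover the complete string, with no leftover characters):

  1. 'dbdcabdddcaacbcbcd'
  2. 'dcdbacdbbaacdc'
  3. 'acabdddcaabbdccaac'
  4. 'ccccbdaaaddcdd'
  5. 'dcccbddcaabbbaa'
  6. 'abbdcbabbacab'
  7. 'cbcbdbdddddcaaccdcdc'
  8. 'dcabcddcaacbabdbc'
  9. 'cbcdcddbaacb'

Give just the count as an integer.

1 → no match
2 → match
3 → match
4 → no match
5 → no match
6 → no match
7 → match
8 → match
9 → no match
Total matched: 4

4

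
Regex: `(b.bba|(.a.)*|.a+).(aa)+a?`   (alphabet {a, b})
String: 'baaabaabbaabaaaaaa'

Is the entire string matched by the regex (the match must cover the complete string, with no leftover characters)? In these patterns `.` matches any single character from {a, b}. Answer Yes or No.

No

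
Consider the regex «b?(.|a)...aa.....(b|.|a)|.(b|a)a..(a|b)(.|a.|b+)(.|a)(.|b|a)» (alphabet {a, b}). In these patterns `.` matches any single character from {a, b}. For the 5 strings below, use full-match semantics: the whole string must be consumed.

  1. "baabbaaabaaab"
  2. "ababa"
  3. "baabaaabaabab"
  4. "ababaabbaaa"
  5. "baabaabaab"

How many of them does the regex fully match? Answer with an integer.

2

1 → match
2. "ababa" → no match
3 → match
4. "ababaabbaaa" → no match
5. "baabaabaab" → no match
Total matched: 2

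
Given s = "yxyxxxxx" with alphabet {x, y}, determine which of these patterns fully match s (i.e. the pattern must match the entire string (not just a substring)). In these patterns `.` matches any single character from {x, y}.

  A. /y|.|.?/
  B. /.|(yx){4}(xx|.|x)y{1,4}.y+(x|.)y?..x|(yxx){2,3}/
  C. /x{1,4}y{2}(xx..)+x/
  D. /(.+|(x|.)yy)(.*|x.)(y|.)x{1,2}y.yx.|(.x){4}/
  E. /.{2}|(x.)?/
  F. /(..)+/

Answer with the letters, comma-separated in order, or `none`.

A → no match
B → no match
C → no match — must start with "x"
D → match
E → no match
F → match

D, F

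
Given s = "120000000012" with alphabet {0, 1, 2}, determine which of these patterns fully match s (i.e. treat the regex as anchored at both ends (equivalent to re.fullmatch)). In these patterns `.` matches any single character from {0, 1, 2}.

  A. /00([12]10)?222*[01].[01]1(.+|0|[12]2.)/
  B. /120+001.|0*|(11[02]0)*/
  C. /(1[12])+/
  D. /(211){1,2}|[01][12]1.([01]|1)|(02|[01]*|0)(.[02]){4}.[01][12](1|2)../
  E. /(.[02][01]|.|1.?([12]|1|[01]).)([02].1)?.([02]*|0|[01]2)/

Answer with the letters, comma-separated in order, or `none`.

B

A → no match — must start with "00"
B → match
C → no match
D → no match
E → no match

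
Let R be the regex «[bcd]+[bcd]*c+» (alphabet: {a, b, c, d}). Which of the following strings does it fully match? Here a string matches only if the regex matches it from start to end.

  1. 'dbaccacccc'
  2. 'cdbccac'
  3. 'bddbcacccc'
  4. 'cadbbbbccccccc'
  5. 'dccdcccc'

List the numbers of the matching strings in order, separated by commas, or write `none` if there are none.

1 → no match
2 → no match
3 → no match
4 → no match
5 → match

5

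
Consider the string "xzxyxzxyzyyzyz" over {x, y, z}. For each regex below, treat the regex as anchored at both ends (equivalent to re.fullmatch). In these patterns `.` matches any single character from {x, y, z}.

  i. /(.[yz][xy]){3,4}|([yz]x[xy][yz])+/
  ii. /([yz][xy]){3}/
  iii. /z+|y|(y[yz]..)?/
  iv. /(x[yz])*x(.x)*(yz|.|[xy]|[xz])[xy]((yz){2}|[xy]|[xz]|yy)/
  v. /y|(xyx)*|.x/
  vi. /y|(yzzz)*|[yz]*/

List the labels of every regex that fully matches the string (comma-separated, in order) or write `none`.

iv

i → no match
ii → no match
iii → no match
iv → match
v → no match
vi → no match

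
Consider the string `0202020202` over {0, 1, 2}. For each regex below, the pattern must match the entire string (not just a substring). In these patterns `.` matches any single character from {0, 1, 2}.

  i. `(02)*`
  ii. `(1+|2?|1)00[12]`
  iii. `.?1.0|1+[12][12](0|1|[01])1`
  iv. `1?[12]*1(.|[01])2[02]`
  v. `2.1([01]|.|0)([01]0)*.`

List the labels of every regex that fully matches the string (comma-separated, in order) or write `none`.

i → match
ii → no match
iii → no match
iv → no match
v → no match — must start with `2`

i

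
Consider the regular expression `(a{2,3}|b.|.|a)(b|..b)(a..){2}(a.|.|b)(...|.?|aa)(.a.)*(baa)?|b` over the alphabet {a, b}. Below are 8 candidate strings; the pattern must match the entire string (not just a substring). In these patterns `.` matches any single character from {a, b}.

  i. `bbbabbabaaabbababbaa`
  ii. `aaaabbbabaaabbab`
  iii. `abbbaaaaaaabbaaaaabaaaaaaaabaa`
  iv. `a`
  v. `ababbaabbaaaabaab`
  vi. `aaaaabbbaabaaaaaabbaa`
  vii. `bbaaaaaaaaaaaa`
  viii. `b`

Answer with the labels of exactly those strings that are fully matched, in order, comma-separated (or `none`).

i, iii, v, vii, viii

i → match
ii → no match
iii → match
iv → no match
v → match
vi → no match
vii → match
viii → match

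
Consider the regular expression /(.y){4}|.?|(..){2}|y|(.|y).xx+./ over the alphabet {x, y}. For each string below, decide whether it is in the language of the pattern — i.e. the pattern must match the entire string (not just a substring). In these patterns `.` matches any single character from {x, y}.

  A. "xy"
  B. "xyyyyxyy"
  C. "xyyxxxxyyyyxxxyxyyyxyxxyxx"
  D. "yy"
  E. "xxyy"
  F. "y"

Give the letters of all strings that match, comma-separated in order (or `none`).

E, F

A → no match
B → no match
C → no match
D → no match
E → match
F → match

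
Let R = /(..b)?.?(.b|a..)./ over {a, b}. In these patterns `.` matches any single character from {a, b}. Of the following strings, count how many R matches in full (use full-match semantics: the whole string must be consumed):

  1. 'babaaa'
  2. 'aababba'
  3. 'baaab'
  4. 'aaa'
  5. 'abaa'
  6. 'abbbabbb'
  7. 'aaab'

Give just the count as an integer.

1 → no match
2 → match
3 → match
4 → no match
5 → match
6 → match
7 → match
Total matched: 5

5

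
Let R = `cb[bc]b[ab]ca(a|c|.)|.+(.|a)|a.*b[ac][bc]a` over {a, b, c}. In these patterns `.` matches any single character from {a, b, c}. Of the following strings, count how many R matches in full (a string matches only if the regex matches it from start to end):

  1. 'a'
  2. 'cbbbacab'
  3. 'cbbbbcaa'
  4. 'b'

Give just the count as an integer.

1 → no match
2 → match
3 → match
4 → no match
Total matched: 2

2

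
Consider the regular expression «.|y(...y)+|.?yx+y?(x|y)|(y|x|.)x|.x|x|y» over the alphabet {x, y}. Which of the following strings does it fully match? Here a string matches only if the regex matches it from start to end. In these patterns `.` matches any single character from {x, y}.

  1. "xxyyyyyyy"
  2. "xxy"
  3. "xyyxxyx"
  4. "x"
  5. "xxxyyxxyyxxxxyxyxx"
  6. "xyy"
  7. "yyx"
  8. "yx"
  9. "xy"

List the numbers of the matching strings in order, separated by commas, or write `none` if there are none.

4, 8

1 → no match
2 → no match
3 → no match
4 → match
5 → no match
6 → no match
7 → no match
8 → match
9 → no match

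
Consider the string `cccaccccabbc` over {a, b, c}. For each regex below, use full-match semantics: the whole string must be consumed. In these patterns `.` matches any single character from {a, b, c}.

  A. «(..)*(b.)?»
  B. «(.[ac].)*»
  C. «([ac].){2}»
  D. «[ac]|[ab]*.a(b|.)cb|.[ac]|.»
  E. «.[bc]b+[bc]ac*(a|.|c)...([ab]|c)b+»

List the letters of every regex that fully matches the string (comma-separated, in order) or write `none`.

A

A → match
B → no match
C → no match
D → no match
E → no match — must end with `b`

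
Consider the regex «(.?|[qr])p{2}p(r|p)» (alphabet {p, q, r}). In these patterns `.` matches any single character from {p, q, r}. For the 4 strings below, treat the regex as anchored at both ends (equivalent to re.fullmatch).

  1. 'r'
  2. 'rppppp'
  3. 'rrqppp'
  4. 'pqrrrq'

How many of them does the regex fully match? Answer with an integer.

0

1 → no match
2 → no match
3 → no match
4 → no match
Total matched: 0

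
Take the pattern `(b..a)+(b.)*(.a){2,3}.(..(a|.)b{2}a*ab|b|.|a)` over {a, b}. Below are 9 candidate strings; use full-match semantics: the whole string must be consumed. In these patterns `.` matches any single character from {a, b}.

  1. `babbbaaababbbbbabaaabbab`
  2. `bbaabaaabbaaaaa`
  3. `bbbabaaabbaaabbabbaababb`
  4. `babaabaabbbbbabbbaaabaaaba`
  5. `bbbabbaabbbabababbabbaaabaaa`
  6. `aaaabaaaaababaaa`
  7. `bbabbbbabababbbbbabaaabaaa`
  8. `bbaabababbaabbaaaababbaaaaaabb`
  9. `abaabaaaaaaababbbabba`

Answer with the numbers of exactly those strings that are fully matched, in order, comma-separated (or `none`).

none

1 → no match
2 → no match
3 → no match
4 → no match
5 → no match
6 → no match — must start with `b`
7 → no match
8 → no match
9 → no match — must start with `b`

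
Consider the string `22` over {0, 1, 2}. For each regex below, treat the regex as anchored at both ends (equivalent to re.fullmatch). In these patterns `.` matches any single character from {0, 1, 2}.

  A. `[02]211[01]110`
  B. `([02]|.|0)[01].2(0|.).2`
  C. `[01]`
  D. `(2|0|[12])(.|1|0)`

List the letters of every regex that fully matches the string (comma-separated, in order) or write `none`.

D

A → no match — must end with `110`
B → no match
C → no match
D → match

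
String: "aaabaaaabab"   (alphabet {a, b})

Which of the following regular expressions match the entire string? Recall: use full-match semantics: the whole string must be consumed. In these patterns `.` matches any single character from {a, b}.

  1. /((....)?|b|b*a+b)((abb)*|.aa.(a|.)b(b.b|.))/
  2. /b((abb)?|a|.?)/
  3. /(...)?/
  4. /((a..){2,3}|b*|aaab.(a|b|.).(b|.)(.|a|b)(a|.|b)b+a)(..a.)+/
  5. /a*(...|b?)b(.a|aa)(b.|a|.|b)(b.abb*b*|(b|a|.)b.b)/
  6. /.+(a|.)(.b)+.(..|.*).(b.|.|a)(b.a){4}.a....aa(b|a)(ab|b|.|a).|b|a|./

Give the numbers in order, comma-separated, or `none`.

5

1 → no match
2 → no match — must start with "b"
3 → no match
4 → no match
5 → match
6 → no match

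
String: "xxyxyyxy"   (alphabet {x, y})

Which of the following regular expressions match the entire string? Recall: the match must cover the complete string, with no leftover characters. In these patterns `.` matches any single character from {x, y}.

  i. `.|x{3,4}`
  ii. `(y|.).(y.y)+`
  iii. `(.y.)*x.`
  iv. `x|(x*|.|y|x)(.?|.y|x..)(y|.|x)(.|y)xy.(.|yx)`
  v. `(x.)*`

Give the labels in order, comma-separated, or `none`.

ii

i → no match
ii → match
iii → no match
iv → no match
v → no match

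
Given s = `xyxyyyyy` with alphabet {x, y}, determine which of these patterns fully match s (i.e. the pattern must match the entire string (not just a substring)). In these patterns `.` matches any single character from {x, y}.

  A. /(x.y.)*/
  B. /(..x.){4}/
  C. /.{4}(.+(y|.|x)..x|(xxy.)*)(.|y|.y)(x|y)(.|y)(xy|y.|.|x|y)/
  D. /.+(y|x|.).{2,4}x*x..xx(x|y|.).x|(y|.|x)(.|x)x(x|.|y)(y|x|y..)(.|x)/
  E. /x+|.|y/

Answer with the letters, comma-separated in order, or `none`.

A → no match
B → no match
C → match
D → match
E → no match

C, D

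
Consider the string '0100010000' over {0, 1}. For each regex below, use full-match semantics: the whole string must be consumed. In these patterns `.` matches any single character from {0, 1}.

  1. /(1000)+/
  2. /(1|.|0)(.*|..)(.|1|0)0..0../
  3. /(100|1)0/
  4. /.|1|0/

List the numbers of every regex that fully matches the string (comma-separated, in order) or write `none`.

1 → no match — must start with '1000'
2 → match
3 → no match
4 → no match

2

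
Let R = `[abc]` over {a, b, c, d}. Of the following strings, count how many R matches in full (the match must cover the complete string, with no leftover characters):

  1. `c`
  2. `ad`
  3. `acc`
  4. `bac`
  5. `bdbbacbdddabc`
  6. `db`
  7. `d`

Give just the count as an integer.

1

1 → match
2 → no match
3 → no match
4 → no match
5 → no match
6 → no match
7 → no match
Total matched: 1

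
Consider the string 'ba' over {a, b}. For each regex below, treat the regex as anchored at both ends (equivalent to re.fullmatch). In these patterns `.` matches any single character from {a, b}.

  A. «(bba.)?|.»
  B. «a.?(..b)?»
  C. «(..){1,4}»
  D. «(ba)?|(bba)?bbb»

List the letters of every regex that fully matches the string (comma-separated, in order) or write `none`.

C, D

A → no match
B → no match — must start with 'a'
C → match
D → match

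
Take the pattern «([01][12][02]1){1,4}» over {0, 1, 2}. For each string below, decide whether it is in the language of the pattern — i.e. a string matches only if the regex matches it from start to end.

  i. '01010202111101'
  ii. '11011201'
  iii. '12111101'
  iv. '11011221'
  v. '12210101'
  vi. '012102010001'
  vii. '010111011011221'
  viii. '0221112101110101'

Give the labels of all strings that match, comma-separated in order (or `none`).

i → no match
ii → match
iii → no match
iv → match
v → match
vi → no match
vii → no match
viii → no match

ii, iv, v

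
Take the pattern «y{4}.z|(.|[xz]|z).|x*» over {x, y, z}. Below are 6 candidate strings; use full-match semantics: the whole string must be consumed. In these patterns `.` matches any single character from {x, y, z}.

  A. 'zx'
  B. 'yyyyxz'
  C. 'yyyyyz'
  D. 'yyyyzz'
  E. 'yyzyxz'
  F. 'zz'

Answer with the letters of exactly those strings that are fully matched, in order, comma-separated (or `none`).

A, B, C, D, F

A → match
B → match
C → match
D → match
E → no match
F → match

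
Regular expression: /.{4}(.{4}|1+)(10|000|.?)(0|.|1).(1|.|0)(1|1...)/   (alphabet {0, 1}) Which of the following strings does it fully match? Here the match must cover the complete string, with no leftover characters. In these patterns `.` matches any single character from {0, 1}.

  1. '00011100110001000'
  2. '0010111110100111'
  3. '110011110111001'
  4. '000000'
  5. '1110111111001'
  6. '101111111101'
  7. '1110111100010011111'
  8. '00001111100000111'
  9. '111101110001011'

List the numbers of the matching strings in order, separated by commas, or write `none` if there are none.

3, 5, 6, 9

1 → no match
2 → no match
3 → match
4 → no match
5 → match
6 → match
7 → no match
8 → no match
9 → match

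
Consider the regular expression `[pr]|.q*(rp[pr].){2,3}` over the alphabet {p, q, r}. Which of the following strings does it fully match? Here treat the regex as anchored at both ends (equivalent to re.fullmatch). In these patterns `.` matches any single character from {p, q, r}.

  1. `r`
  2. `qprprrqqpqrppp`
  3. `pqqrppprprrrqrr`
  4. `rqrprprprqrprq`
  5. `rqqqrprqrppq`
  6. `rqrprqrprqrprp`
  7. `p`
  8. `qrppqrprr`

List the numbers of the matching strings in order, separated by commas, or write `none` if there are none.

1 → match
2 → no match
3 → no match
4 → match
5 → match
6 → match
7 → match
8 → match

1, 4, 5, 6, 7, 8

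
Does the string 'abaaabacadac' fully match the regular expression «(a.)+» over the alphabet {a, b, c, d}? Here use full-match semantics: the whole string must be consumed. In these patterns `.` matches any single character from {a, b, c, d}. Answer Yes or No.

Yes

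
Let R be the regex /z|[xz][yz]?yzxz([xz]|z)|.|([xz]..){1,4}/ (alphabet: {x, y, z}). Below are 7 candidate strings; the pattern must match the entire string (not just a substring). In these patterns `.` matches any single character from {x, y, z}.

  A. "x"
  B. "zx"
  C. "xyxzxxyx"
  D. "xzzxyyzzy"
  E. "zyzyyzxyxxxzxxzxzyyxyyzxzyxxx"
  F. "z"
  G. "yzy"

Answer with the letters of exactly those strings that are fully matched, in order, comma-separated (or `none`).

A → match
B → no match
C → no match
D → match
E → no match
F → match
G → no match

A, D, F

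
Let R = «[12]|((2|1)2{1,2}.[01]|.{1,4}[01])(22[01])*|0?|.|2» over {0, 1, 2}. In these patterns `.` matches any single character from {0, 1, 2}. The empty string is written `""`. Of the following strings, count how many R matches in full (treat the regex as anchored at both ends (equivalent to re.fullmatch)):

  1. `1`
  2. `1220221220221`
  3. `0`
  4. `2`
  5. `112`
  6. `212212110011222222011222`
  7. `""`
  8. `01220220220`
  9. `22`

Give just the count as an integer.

6

1. `1` → match
2 → match
3. `0` → match
4. `2` → match
5. `112` → no match
6 → no match
7. `""` → match
8. `01220220220` → match
9. `22` → no match
Total matched: 6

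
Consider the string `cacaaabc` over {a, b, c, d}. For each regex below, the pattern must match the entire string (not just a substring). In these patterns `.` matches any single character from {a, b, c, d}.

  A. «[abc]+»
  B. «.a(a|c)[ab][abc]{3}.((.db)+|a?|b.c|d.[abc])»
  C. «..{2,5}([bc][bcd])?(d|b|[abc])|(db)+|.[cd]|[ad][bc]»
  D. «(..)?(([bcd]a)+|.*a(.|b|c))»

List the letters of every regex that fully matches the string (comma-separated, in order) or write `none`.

A, B

A → match
B → match
C → no match
D → no match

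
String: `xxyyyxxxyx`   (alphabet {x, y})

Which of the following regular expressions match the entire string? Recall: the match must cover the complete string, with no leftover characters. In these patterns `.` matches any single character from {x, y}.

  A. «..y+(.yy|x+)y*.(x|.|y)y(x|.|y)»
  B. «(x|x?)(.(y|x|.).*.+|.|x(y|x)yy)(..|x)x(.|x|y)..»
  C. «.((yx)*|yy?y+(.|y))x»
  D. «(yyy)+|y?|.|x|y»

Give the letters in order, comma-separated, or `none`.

A → match
B → match
C → no match
D → no match

A, B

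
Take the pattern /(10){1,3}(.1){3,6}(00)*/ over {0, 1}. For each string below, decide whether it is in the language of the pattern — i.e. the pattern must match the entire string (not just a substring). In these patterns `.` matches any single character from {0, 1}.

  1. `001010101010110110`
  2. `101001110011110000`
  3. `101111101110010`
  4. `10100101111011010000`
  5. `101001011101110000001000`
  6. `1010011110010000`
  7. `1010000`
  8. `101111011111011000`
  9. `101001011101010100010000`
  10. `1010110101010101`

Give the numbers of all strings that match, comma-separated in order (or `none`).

10

1 → no match — must start with `10`
2 → no match
3 → no match
4 → no match
5 → no match
6 → no match
7 → no match
8 → no match
9 → no match
10 → match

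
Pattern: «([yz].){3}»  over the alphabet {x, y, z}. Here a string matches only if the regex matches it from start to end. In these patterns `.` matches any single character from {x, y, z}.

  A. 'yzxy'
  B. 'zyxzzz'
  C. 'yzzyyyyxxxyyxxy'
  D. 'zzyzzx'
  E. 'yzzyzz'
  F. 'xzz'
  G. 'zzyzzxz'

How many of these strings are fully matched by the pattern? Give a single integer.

A → no match
B → no match
C → no match
D → match
E → match
F → no match
G → no match
Total matched: 2

2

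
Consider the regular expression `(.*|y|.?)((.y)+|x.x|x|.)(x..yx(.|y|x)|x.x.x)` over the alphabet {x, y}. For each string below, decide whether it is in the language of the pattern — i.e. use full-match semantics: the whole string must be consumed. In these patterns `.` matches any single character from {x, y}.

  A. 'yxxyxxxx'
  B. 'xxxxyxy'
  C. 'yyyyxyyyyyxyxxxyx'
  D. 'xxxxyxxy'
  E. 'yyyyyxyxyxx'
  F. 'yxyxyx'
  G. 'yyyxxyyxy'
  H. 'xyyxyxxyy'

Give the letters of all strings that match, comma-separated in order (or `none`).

B, C, E, F, G

A. 'yxxyxxxx' → no match
B. 'xxxxyxy' → match
C → match
D. 'xxxxyxxy' → no match
E. 'yyyyyxyxyxx' → match
F. 'yxyxyx' → match
G. 'yyyxxyyxy' → match
H. 'xyyxyxxyy' → no match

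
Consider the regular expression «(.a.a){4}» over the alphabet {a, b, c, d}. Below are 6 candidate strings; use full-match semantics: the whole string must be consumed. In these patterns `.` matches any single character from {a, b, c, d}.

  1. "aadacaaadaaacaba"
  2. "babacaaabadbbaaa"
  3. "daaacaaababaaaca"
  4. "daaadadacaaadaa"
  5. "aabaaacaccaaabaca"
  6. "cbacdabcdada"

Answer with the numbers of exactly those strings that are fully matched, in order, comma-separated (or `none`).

1, 3

1 → match
2 → no match
3 → match
4 → no match
5 → no match
6 → no match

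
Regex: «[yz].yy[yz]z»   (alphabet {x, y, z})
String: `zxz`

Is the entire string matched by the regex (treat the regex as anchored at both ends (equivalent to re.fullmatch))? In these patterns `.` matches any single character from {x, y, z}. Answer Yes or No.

No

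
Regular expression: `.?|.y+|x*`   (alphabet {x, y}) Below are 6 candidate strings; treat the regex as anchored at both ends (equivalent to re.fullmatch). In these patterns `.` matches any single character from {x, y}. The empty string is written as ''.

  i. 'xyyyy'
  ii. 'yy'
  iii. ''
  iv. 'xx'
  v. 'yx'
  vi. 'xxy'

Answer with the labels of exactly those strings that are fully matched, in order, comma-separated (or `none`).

i, ii, iii, iv

i → match
ii → match
iii → match
iv → match
v → no match
vi → no match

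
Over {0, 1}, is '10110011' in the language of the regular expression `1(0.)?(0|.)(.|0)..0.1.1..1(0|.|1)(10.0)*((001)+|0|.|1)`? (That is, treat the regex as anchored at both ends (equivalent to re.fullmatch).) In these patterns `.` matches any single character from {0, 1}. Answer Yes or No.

No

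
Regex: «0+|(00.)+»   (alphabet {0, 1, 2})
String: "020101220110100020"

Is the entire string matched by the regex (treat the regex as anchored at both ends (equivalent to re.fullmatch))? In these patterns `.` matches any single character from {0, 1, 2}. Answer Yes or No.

No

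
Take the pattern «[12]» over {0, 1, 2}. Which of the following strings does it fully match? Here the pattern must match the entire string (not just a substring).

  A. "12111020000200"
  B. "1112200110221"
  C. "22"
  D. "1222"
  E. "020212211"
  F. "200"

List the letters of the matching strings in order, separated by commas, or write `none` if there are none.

none

A → no match
B → no match
C → no match
D → no match
E → no match
F → no match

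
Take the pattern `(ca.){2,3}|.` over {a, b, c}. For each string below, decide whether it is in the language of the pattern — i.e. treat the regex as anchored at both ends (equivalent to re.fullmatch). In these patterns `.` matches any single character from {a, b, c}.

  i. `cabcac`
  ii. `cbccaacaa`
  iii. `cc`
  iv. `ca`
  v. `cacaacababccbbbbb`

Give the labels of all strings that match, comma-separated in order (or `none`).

i

i. `cabcac` → match
ii. `cbccaacaa` → no match
iii. `cc` → no match
iv. `ca` → no match
v → no match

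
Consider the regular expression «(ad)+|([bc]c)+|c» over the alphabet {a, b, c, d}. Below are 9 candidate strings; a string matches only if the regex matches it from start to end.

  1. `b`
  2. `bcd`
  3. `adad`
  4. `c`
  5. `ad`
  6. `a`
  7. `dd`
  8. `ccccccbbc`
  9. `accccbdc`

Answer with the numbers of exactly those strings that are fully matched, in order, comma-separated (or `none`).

1 → no match
2 → no match
3 → match
4 → match
5 → match
6 → no match
7 → no match
8 → no match
9 → no match

3, 4, 5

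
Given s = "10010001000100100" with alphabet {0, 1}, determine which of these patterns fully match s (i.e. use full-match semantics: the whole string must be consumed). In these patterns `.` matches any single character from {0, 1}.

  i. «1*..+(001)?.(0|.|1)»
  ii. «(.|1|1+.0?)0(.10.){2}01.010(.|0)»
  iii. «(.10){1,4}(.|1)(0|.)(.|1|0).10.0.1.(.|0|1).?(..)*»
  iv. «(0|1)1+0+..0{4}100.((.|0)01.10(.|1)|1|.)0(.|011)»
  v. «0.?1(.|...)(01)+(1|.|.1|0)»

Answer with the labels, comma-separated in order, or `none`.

i, ii

i → match
ii → match
iii → no match
iv → no match
v → no match — must start with "0"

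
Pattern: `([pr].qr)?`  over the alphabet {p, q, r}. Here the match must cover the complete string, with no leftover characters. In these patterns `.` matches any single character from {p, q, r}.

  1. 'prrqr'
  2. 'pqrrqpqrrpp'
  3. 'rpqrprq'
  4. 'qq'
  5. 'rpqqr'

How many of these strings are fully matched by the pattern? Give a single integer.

0

1 → no match
2 → no match
3 → no match
4 → no match
5 → no match
Total matched: 0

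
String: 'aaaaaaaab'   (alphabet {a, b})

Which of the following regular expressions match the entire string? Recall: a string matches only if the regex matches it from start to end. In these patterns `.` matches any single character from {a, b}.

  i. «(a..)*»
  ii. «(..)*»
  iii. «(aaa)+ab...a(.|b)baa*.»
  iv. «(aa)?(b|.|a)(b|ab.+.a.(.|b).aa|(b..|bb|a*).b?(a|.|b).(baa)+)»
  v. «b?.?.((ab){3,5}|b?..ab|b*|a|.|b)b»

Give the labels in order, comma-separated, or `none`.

i

i → match
ii → no match
iii → no match
iv → no match
v → no match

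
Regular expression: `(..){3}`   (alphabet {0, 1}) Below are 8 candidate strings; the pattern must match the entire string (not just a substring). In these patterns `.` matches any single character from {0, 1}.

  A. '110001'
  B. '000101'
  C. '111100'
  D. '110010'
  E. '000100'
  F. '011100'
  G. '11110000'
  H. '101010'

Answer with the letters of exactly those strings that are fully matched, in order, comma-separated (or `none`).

A, B, C, D, E, F, H

A → match
B → match
C → match
D → match
E → match
F → match
G → no match
H → match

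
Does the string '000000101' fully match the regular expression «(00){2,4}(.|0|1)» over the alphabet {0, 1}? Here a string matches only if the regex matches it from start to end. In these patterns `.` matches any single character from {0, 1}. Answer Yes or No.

No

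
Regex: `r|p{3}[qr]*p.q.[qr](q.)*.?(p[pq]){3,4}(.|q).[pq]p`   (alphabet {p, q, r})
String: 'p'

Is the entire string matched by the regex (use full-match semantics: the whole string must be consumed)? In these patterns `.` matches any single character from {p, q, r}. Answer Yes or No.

No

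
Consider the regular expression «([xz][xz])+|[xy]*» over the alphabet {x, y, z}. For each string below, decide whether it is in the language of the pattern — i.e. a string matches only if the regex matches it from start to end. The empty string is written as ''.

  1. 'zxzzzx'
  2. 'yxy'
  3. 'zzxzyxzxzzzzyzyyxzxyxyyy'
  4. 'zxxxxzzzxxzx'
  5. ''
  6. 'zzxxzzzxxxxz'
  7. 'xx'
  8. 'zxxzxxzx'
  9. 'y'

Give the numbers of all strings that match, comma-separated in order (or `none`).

1, 2, 4, 5, 6, 7, 8, 9

1 → match
2 → match
3 → no match
4 → match
5 → match
6 → match
7 → match
8 → match
9 → match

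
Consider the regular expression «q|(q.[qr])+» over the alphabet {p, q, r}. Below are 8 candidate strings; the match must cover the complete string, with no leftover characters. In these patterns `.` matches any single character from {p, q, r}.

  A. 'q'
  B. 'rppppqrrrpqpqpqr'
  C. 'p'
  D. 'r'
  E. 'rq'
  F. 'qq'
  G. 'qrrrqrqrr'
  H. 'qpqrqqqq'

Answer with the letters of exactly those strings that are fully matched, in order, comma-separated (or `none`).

A → match
B → no match — must start with 'q'
C → no match — must start with 'q'
D → no match — must start with 'q'
E → no match — must start with 'q'
F → no match
G → no match
H → no match

A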